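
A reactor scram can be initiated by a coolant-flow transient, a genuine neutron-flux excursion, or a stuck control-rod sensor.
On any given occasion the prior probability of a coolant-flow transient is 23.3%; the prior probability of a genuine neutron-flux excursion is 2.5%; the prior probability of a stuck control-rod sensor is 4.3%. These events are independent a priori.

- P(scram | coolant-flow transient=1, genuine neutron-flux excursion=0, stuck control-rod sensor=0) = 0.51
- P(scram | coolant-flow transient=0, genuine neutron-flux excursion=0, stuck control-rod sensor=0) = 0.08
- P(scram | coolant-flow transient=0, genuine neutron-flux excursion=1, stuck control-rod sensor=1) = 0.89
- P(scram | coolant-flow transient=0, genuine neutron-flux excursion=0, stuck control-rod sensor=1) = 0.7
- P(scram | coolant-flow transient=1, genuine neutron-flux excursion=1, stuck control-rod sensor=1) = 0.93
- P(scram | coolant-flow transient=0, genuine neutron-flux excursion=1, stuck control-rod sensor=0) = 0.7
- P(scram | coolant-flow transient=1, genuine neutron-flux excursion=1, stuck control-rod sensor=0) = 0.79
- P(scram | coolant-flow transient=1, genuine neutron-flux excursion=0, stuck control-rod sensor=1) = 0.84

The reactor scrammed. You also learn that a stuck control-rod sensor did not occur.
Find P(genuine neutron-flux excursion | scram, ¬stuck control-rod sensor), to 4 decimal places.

P(genuine neutron-flux excursion | scram, ¬stuck control-rod sensor) ≈ 0.0930

For the numerator, keep only genuine neutron-flux excursion=true terms: 0.013422 + 0.004602 = 0.018024
Denominator P(scram | ¬stuck control-rod sensor): 0.08×0.767×0.975 + 0.7×0.767×0.025 + 0.51×0.233×0.975 + 0.79×0.233×0.025 = 0.193709
Posterior = 0.018024 / 0.193709 ≈ 0.0930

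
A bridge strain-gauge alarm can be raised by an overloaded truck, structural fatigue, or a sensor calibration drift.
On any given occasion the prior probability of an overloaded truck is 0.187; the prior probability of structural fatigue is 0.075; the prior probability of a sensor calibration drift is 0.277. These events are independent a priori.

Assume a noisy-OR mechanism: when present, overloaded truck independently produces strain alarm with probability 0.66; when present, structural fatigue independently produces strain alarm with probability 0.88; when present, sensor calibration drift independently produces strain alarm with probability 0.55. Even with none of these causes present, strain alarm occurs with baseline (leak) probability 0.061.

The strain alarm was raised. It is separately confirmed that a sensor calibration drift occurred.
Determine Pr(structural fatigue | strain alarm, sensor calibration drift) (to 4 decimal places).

Pr(structural fatigue | strain alarm, sensor calibration drift) ≈ 0.1096

Under noisy-OR, P(strain alarm | causes) = 1 − (1−0.061)·∏(1−qᵢ) over the active causes.
Weight on structural fatigue=true, given the evidence: 0.057883 + 0.013783 = 0.071666
The normalizing constant is 0.57745×0.813×0.925 + 0.949294×0.813×0.075 + 0.856333×0.187×0.925 + 0.98276×0.187×0.075 = 0.654047
P(structural fatigue | strain alarm, sensor calibration drift) = 0.071666/0.654047 ≈ 0.1096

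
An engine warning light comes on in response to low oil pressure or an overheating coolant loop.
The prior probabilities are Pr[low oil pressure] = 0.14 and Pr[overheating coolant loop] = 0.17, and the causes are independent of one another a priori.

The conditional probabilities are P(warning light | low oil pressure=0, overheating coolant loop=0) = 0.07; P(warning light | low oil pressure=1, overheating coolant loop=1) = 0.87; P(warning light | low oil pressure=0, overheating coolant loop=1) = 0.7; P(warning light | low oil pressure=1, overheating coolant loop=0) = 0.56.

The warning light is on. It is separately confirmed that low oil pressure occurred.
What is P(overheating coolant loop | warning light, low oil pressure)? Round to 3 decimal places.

Enumerate both values of overheating coolant loop and weight by the priors:
  P(warning light | low oil pressure) = 0.56*0.83 + 0.87*0.17
        = 0.464800 + 0.147900 = 0.612700
The terms with overheating coolant loop present sum to 0.147900, so
  P(overheating coolant loop | warning light, low oil pressure) = 0.147900 / 0.612700 ≈ 0.241

P(overheating coolant loop | warning light, low oil pressure) ≈ 0.241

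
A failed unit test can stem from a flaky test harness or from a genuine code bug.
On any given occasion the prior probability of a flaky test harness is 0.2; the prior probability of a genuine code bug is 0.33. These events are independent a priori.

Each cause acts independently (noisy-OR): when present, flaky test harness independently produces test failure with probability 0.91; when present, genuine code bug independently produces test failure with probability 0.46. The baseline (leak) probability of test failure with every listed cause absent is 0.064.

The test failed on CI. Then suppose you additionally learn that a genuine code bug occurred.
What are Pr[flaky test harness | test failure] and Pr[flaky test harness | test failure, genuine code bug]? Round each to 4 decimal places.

Under noisy-OR, P(test failure | causes) = 1 − (1−0.064)·∏(1−qᵢ) over the active causes.
P(test failure) = 0.064×0.8×0.67 + 0.49456×0.8×0.33 + 0.91576×0.2×0.67 + 0.95451×0.2×0.33 = 0.034304 + 0.130564 + 0.122712 + 0.062998 = 0.350578
Of this, 0.185710 comes from 0.122712 + 0.062998 (the flaky test harness=true cases).
Hence the posterior is 0.185710/0.350578 ≈ 0.5297.

With the extra evidence:
Enumerate both values of flaky test harness and weight by the priors:
  P(test failure | genuine code bug) = 0.49456·0.8 + 0.95451·0.2
        = 0.395648 + 0.190902 = 0.586550
Configurations with flaky test harness contribute 0.190902, so
  P(flaky test harness | test failure, genuine code bug) = 0.190902 / 0.586550 ≈ 0.3255
This is intercausal reasoning (explaining away): once genuine code bug accounts for the test failure, flaky test harness becomes less likely.

Pr[flaky test harness | test failure] ≈ 0.5297; Pr[flaky test harness | test failure, genuine code bug] ≈ 0.3255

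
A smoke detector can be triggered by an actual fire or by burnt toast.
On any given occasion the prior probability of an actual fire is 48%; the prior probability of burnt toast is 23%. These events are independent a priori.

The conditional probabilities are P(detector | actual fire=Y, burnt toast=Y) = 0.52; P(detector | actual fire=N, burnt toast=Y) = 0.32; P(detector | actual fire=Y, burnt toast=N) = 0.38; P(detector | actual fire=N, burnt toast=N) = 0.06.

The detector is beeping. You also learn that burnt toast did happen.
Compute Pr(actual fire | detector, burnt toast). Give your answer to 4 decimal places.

By total probability over both values of actual fire:
  P(detector | burnt toast) = 0.32*0.52 + 0.52*0.48
        = 0.166400 + 0.249600 = 0.416000
The terms with actual fire present sum to 0.249600, so
  P(actual fire | detector, burnt toast) = 0.249600 / 0.416000 ≈ 0.6000

Pr(actual fire | detector, burnt toast) ≈ 0.6000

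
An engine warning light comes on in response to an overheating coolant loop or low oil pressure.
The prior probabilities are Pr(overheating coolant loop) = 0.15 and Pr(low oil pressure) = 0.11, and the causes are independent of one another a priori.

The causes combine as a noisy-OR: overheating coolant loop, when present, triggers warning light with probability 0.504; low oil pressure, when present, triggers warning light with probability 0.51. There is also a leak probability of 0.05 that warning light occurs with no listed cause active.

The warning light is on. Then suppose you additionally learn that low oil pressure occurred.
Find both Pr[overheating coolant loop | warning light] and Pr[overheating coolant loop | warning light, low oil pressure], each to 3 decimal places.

Pr[overheating coolant loop | warning light] ≈ 0.487; Pr[overheating coolant loop | warning light, low oil pressure] ≈ 0.203

Under noisy-OR, P(warning light | causes) = 1 − (1−0.05)·∏(1−qᵢ) over the active causes.
Numerator (weight on configurations with overheating coolant loop): 0.070595 + 0.012690 = 0.083285
Normalizer over all consistent configurations: 0.05×0.85×0.89 + 0.5345×0.85×0.11 + 0.5288×0.15×0.89 + 0.769112×0.15×0.11 = 0.171086
P(overheating coolant loop | warning light) = 0.083285/0.171086 ≈ 0.487

Now condition on the additional information:
Enumerate both values of overheating coolant loop and weight by the priors:
  P(warning light | low oil pressure) = 0.5345*0.85 + 0.769112*0.15
        = 0.454325 + 0.115367 = 0.569692
The terms with overheating coolant loop present sum to 0.115367, so
  P(overheating coolant loop | warning light, low oil pressure) = 0.115367 / 0.569692 ≈ 0.203
This is intercausal reasoning (explaining away): once low oil pressure accounts for the warning light, overheating coolant loop becomes less likely.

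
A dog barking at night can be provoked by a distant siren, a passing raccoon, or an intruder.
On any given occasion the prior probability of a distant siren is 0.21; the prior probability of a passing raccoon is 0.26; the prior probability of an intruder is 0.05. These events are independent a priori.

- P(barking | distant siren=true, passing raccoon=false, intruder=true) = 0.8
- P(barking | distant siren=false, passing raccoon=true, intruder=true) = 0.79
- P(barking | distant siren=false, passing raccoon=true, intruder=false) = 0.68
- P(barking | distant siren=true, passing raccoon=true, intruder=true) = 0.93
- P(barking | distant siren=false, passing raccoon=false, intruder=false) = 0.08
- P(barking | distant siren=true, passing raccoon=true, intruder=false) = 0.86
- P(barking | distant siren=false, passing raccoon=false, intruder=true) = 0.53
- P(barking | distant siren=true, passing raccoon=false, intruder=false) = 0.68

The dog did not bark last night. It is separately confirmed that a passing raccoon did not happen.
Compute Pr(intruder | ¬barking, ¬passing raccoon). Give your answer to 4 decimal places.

Pr(intruder | ¬barking, ¬passing raccoon) ≈ 0.0267

For the numerator, keep only intruder=true terms: 0.018565 + 0.002100 = 0.020665
The normalizing constant is 0.92*0.79*0.95 + 0.47*0.79*0.05 + 0.32*0.21*0.95 + 0.2*0.21*0.05 = 0.774965
Posterior = 0.020665 / 0.774965 ≈ 0.0267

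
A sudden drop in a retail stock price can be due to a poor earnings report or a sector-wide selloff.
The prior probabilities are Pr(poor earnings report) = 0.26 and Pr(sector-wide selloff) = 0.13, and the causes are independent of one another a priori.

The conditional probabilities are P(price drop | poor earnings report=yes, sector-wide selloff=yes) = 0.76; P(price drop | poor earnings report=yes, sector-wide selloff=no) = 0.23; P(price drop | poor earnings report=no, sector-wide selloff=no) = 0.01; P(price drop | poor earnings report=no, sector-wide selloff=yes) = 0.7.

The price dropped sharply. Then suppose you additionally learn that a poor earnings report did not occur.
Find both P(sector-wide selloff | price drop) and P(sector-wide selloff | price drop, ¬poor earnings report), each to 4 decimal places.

Enumerate the 4 (poor earnings report, sector-wide selloff) configurations and weight by the priors:
  P(price drop) = 0.01×0.74×0.87 + 0.7×0.74×0.13 + 0.23×0.26×0.87 + 0.76×0.26×0.13
        = 0.006438 + 0.067340 + 0.052026 + 0.025688 = 0.151492
The terms with sector-wide selloff present sum to 0.093028, so
  P(sector-wide selloff | price drop) = 0.093028 / 0.151492 ≈ 0.6141

Now also conditioning on poor earnings report≠true:
Weight on sector-wide selloff=true, given the evidence: 0.7×0.13 = 0.091000
Denominator P(price drop | ¬poor earnings report): 0.01×0.87 + 0.7×0.13 = 0.099700
Posterior = 0.091000 / 0.099700 ≈ 0.9127
Ruling out poor earnings report raises the posterior on sector-wide selloff — the flip side of explaining away.

P(sector-wide selloff | price drop) ≈ 0.6141; P(sector-wide selloff | price drop, ¬poor earnings report) ≈ 0.9127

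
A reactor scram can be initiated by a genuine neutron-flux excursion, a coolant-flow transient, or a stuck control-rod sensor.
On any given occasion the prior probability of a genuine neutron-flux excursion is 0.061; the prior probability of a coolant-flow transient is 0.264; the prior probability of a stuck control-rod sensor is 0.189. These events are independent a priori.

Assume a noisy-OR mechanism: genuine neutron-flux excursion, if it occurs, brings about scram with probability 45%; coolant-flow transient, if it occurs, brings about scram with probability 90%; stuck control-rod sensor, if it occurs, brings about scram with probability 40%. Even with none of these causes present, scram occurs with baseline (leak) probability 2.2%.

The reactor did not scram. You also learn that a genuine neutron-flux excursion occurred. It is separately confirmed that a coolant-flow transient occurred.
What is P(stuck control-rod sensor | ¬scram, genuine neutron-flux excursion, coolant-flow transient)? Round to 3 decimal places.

Under noisy-OR, P(scram | causes) = 1 − (1−0.022)·∏(1−qᵢ) over the active causes.
Enumerate both values of stuck control-rod sensor and weight by the priors:
  P(¬scram | genuine neutron-flux excursion, coolant-flow transient) = 0.05379*0.811 + 0.032274*0.189
        = 0.043624 + 0.006100 = 0.049724
Configurations with stuck control-rod sensor contribute 0.006100, so
  P(stuck control-rod sensor | ¬scram, genuine neutron-flux excursion, coolant-flow transient) = 0.006100 / 0.049724 ≈ 0.123

P(stuck control-rod sensor | ¬scram, genuine neutron-flux excursion, coolant-flow transient) ≈ 0.123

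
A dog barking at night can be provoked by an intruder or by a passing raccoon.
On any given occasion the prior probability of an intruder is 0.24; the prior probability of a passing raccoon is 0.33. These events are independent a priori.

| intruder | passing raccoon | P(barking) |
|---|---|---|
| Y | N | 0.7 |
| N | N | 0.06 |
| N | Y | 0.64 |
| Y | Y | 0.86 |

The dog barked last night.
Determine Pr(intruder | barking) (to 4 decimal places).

Sum P(barking|·) weighted by the priors over the 4 (intruder, passing raccoon) configurations:
  P(barking) = 0.06*0.76*0.67 + 0.64*0.76*0.33 + 0.7*0.24*0.67 + 0.86*0.24*0.33
        = 0.030552 + 0.160512 + 0.112560 + 0.068112 = 0.371736
Keeping only the intruder-present terms gives 0.180672, so
  P(intruder | barking) = 0.180672 / 0.371736 ≈ 0.4860

Pr(intruder | barking) ≈ 0.4860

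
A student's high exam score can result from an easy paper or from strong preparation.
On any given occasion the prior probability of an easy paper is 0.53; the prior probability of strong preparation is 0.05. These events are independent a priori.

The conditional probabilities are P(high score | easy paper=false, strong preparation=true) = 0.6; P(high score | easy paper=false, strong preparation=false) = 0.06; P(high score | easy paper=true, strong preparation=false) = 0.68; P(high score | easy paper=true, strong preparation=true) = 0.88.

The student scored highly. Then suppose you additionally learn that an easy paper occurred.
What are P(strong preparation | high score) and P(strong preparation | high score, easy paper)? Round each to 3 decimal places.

P(strong preparation | high score) ≈ 0.092; P(strong preparation | high score, easy paper) ≈ 0.064

By total probability over the 4 (easy paper, strong preparation) configurations:
  P(high score) = 0.06·0.47·0.95 + 0.6·0.47·0.05 + 0.68·0.53·0.95 + 0.88·0.53·0.05
        = 0.026790 + 0.014100 + 0.342380 + 0.023320 = 0.406590
The terms with strong preparation present sum to 0.037420, so
  P(strong preparation | high score) = 0.037420 / 0.406590 ≈ 0.092

Now also conditioning on easy paper=true:
Sum P(high score|·) weighted by the priors over both values of strong preparation:
  P(high score | easy paper) = 0.68·0.95 + 0.88·0.05
        = 0.646000 + 0.044000 = 0.690000
Keeping only the strong preparation-present terms gives 0.044000, so
  P(strong preparation | high score, easy paper) = 0.044000 / 0.690000 ≈ 0.064
This is intercausal reasoning (explaining away): once easy paper accounts for the high score, strong preparation becomes less likely.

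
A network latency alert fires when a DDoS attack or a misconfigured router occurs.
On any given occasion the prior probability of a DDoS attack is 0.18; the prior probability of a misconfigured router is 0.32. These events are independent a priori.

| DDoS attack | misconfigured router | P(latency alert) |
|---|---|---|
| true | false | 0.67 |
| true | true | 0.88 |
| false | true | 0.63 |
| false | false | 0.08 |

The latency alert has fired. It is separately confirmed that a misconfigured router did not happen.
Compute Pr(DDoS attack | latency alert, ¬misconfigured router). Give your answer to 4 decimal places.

Pr(DDoS attack | latency alert, ¬misconfigured router) ≈ 0.6477

Numerator (weight on configurations with DDoS attack): 0.67·0.18 = 0.120600
Denominator P(latency alert | ¬misconfigured router): 0.08·0.82 + 0.67·0.18 = 0.186200
Posterior = 0.120600 / 0.186200 ≈ 0.6477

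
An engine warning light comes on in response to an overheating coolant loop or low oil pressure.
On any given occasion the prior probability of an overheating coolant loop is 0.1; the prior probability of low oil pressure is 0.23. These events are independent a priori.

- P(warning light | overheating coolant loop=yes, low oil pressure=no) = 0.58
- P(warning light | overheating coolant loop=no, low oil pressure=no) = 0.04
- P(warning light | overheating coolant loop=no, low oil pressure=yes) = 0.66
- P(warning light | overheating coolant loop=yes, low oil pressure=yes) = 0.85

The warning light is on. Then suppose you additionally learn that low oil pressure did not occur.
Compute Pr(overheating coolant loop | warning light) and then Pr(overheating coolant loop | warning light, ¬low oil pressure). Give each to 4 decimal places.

P(warning light) = 0.04×0.9×0.77 + 0.66×0.9×0.23 + 0.58×0.1×0.77 + 0.85×0.1×0.23 = 0.027720 + 0.136620 + 0.044660 + 0.019550 = 0.228550
Restricting to configurations with overheating coolant loop present: 0.044660 + 0.019550 = 0.064210.
P(overheating coolant loop | warning light) = 0.064210 / 0.228550 ≈ 0.2809

Now condition on the additional information:
Numerator (weight on configurations with overheating coolant loop): 0.58*0.1 = 0.058000
The normalizing constant is 0.04*0.9 + 0.58*0.1 = 0.094000
P(overheating coolant loop | warning light, ¬low oil pressure) = 0.058000/0.094000 ≈ 0.6170
Ruling out low oil pressure raises the posterior on overheating coolant loop — the flip side of explaining away.

Pr(overheating coolant loop | warning light) ≈ 0.2809; Pr(overheating coolant loop | warning light, ¬low oil pressure) ≈ 0.6170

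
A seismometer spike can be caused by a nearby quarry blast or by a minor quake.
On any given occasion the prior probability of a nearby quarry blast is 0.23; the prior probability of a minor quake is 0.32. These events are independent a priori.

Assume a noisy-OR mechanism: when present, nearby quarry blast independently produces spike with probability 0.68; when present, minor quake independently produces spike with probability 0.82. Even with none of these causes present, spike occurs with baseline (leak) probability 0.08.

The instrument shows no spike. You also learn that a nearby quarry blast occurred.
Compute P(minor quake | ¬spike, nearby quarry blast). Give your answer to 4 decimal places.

Under noisy-OR, P(spike | causes) = 1 − (1−0.08)·∏(1−qᵢ) over the active causes.
Weight on minor quake=true, given the evidence: 0.052992×0.32 = 0.016957
Denominator P(¬spike | nearby quarry blast): 0.2944×0.68 + 0.052992×0.32 = 0.217149
P(minor quake | ¬spike, nearby quarry blast) = 0.016957/0.217149 ≈ 0.0781

P(minor quake | ¬spike, nearby quarry blast) ≈ 0.0781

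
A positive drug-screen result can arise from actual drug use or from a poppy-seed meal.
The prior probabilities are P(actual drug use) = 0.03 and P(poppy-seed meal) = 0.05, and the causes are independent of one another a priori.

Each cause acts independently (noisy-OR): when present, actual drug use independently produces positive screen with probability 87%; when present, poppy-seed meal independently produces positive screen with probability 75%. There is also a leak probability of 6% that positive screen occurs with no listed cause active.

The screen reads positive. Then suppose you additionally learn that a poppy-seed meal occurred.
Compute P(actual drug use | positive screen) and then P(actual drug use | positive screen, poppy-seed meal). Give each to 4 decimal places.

P(actual drug use | positive screen) ≈ 0.2227; P(actual drug use | positive screen, poppy-seed meal) ≈ 0.0377

Under noisy-OR, P(positive screen | causes) = 1 − (1−0.06)·∏(1−qᵢ) over the active causes.
For the numerator, keep only actual drug use=true terms: 0.025017 + 0.001454 = 0.026471
The normalizing constant is 0.06×0.97×0.95 + 0.765×0.97×0.05 + 0.8778×0.03×0.95 + 0.96945×0.03×0.05 = 0.118864
P(actual drug use | positive screen) = 0.026471/0.118864 ≈ 0.2227

Now condition on the additional information:
P(positive screen | poppy-seed meal) = 0.765×0.97 + 0.96945×0.03 = 0.742050 + 0.029083 = 0.771133
Of this, 0.029083 comes from 0.96945×0.03 (the actual drug use=true cases).
P(actual drug use | positive screen, poppy-seed meal) = 0.029083 / 0.771133 ≈ 0.0377
Conditioning on poppy-seed meal lowers the posterior on actual drug use: the classic explaining-away effect in a common-effect structure.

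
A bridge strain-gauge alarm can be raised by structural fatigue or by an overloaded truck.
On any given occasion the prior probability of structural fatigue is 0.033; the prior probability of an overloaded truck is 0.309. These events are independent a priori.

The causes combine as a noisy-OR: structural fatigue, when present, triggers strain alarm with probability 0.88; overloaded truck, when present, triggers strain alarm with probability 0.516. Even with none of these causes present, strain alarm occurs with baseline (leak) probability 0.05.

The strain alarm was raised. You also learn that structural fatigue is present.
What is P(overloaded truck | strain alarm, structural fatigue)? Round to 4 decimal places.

Under noisy-OR, P(strain alarm | causes) = 1 − (1−0.05)·∏(1−qᵢ) over the active causes.
Sum P(strain alarm|·) weighted by the priors over both values of overloaded truck:
  P(strain alarm | structural fatigue) = 0.886·0.691 + 0.944824·0.309
        = 0.612226 + 0.291951 = 0.904177
Keeping only the overloaded truck-present terms gives 0.291951, so
  P(overloaded truck | strain alarm, structural fatigue) = 0.291951 / 0.904177 ≈ 0.3229

P(overloaded truck | strain alarm, structural fatigue) ≈ 0.3229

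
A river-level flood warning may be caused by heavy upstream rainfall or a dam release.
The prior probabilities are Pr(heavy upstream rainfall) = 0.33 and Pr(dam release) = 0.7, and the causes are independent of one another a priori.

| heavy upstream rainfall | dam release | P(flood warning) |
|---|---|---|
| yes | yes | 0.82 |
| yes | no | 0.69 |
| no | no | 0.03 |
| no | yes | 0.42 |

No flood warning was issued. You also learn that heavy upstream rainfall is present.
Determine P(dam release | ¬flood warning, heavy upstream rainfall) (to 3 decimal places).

By total probability over both values of dam release:
  P(¬flood warning | heavy upstream rainfall) = 0.31×0.3 + 0.18×0.7
        = 0.093000 + 0.126000 = 0.219000
The terms with dam release present sum to 0.126000, so
  P(dam release | ¬flood warning, heavy upstream rainfall) = 0.126000 / 0.219000 ≈ 0.575

P(dam release | ¬flood warning, heavy upstream rainfall) ≈ 0.575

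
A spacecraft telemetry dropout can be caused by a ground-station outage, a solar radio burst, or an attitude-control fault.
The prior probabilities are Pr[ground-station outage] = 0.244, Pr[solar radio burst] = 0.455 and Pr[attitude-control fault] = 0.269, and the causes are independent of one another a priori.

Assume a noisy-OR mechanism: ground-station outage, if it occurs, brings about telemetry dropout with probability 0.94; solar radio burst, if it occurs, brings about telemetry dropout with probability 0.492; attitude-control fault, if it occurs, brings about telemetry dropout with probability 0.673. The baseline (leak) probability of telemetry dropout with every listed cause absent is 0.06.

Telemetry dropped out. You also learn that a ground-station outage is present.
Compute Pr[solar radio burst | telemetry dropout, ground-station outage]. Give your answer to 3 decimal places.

Under noisy-OR, P(telemetry dropout | causes) = 1 − (1−0.06)·∏(1−qᵢ) over the active causes.
Numerator (weight on configurations with solar radio burst): 0.323076 + 0.121248 = 0.444324
Denominator P(telemetry dropout | ground-station outage): 0.9436·0.545·0.731 + 0.981557·0.545·0.269 + 0.971349·0.455·0.731 + 0.990631·0.455·0.269 = 0.964151
Posterior = 0.444324 / 0.964151 ≈ 0.461

Pr[solar radio burst | telemetry dropout, ground-station outage] ≈ 0.461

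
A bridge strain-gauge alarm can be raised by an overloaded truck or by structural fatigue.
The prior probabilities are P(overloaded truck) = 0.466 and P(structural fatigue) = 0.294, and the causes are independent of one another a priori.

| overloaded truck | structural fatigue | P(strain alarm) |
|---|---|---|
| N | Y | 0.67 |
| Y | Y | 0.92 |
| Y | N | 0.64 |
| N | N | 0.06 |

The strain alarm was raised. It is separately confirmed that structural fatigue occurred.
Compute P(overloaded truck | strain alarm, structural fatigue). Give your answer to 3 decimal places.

P(overloaded truck | strain alarm, structural fatigue) ≈ 0.545

Numerator (weight on configurations with overloaded truck): 0.92×0.466 = 0.428720
Normalizer over all consistent configurations: 0.67×0.534 + 0.92×0.466 = 0.786500
P(overloaded truck | strain alarm, structural fatigue) = 0.428720/0.786500 ≈ 0.545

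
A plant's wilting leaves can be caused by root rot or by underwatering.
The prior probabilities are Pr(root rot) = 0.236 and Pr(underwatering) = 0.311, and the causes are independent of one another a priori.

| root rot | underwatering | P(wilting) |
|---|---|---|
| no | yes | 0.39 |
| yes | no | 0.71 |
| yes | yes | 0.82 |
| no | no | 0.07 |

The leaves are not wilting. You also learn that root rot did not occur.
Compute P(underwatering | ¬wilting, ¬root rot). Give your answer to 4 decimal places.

P(underwatering | ¬wilting, ¬root rot) ≈ 0.2284

Numerator (weight on configurations with underwatering): 0.61·0.311 = 0.189710
The normalizing constant is 0.93·0.689 + 0.61·0.311 = 0.830480
Posterior = 0.189710 / 0.830480 ≈ 0.2284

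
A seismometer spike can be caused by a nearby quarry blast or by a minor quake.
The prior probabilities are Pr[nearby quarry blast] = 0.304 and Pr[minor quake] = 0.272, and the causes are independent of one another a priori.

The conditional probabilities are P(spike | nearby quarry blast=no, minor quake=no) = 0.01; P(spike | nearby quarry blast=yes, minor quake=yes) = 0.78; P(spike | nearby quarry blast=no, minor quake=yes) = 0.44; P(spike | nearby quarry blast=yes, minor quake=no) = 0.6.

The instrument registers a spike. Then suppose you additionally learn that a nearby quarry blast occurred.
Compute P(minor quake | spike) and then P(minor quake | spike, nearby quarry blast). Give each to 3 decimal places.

P(minor quake | spike) ≈ 0.517; P(minor quake | spike, nearby quarry blast) ≈ 0.327

P(spike) = 0.01×0.696×0.728 + 0.44×0.696×0.272 + 0.6×0.304×0.728 + 0.78×0.304×0.272 = 0.005067 + 0.083297 + 0.132787 + 0.064497 = 0.285648
The minor quake-present share is 0.083297 + 0.064497 = 0.147794.
P(minor quake | spike) = 0.147794 / 0.285648 ≈ 0.517

Now condition on the additional information:
P(spike | nearby quarry blast) = 0.6·0.728 + 0.78·0.272 = 0.436800 + 0.212160 = 0.648960
Restricting to configurations with minor quake present: 0.78·0.272 = 0.212160.
P(minor quake | spike, nearby quarry blast) = 0.212160 / 0.648960 ≈ 0.327
The drop from 0.517 to 0.327 is the explaining-away (discounting) effect.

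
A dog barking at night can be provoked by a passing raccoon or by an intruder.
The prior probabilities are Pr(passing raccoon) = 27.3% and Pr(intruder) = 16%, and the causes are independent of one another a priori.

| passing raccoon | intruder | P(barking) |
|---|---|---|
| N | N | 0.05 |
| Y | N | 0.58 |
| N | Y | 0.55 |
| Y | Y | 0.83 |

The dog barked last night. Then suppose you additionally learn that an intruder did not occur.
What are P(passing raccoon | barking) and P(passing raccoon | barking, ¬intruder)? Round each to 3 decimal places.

P(passing raccoon | barking) ≈ 0.642; P(passing raccoon | barking, ¬intruder) ≈ 0.813

P(barking) = 0.05·0.727·0.84 + 0.55·0.727·0.16 + 0.58·0.273·0.84 + 0.83·0.273·0.16 = 0.030534 + 0.063976 + 0.133006 + 0.036254 = 0.263770
Of this, 0.169260 comes from 0.133006 + 0.036254 (the passing raccoon=true cases).
P(passing raccoon | barking) = 0.169260 / 0.263770 ≈ 0.642

With the extra evidence:
P(barking | ¬intruder) = 0.05*0.727 + 0.58*0.273 = 0.036350 + 0.158340 = 0.194690
The passing raccoon-present share is 0.58*0.273 = 0.158340.
Hence the posterior is 0.158340/0.194690 ≈ 0.813.
With intruder excluded, passing raccoon must carry more of the explanatory weight for the barking.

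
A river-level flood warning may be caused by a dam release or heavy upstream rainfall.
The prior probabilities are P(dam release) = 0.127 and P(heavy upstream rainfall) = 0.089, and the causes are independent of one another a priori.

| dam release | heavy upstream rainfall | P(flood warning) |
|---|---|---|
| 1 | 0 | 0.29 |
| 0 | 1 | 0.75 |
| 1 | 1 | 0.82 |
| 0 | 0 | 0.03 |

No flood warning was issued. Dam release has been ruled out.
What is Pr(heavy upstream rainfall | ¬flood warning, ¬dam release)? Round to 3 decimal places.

Pr(heavy upstream rainfall | ¬flood warning, ¬dam release) ≈ 0.025

Weight on heavy upstream rainfall=true, given the evidence: 0.25*0.089 = 0.022250
Denominator P(¬flood warning | ¬dam release): 0.97*0.911 + 0.25*0.089 = 0.905920
Posterior = 0.022250 / 0.905920 ≈ 0.025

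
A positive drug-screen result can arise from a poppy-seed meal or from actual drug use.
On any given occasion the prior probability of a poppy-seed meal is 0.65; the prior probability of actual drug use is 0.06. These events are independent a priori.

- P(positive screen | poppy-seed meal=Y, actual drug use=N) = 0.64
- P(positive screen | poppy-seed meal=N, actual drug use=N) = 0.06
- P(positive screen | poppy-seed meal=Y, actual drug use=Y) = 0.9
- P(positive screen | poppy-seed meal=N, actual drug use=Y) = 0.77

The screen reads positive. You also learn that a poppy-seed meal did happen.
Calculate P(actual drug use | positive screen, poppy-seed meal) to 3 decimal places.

P(positive screen | poppy-seed meal) = 0.64·0.94 + 0.9·0.06 = 0.601600 + 0.054000 = 0.655600
The actual drug use-present share is 0.9·0.06 = 0.054000.
Hence the posterior is 0.054000/0.655600 ≈ 0.082.

P(actual drug use | positive screen, poppy-seed meal) ≈ 0.082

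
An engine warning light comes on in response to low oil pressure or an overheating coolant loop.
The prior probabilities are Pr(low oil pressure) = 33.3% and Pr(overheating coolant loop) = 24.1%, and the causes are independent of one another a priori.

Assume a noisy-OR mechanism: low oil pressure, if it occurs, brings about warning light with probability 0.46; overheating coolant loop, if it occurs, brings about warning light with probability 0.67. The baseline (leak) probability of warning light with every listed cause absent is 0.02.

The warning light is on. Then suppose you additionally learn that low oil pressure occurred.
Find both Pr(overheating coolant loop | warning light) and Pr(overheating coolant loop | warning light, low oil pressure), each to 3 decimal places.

Pr(overheating coolant loop | warning light) ≈ 0.575; Pr(overheating coolant loop | warning light, low oil pressure) ≈ 0.358

Under noisy-OR, P(warning light | causes) = 1 − (1−0.02)·∏(1−qᵢ) over the active causes.
Numerator (weight on configurations with overheating coolant loop): 0.108761 + 0.066238 = 0.174999
Denominator P(warning light): 0.02*0.667*0.759 + 0.6766*0.667*0.241 + 0.4708*0.333*0.759 + 0.825364*0.333*0.241 = 0.304117
Posterior = 0.174999 / 0.304117 ≈ 0.575

Now also conditioning on low oil pressure=true:
Enumerate both values of overheating coolant loop and weight by the priors:
  P(warning light | low oil pressure) = 0.4708×0.759 + 0.825364×0.241
        = 0.357337 + 0.198913 = 0.556250
Configurations with overheating coolant loop contribute 0.198913, so
  P(overheating coolant loop | warning light, low oil pressure) = 0.198913 / 0.556250 ≈ 0.358
— low oil pressure explains away the evidence for overheating coolant loop.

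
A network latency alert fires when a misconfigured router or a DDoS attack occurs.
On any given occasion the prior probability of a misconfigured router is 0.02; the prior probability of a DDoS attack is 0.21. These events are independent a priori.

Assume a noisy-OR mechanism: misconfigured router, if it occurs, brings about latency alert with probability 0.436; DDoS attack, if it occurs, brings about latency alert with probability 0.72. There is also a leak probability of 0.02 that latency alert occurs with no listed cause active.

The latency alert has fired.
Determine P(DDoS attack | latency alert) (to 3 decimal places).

P(DDoS attack | latency alert) ≈ 0.871

Under noisy-OR, P(latency alert | causes) = 1 − (1−0.02)·∏(1−qᵢ) over the active causes.
Weight on DDoS attack=true, given the evidence: 0.149328 + 0.003550 = 0.152878
The normalizing constant is 0.02*0.98*0.79 + 0.7256*0.98*0.21 + 0.44728*0.02*0.79 + 0.845238*0.02*0.21 = 0.175429
Posterior = 0.152878 / 0.175429 ≈ 0.871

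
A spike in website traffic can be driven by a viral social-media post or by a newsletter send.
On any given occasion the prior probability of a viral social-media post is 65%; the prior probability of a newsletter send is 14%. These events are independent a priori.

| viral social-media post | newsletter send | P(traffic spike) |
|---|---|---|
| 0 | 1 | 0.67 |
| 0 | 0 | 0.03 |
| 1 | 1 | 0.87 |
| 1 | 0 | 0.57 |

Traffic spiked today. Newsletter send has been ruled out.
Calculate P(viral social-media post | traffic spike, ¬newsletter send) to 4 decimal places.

P(traffic spike | ¬newsletter send) = 0.03*0.35 + 0.57*0.65 = 0.010500 + 0.370500 = 0.381000
The viral social-media post-present share is 0.57*0.65 = 0.370500.
P(viral social-media post | traffic spike, ¬newsletter send) = 0.370500 / 0.381000 ≈ 0.9724

P(viral social-media post | traffic spike, ¬newsletter send) ≈ 0.9724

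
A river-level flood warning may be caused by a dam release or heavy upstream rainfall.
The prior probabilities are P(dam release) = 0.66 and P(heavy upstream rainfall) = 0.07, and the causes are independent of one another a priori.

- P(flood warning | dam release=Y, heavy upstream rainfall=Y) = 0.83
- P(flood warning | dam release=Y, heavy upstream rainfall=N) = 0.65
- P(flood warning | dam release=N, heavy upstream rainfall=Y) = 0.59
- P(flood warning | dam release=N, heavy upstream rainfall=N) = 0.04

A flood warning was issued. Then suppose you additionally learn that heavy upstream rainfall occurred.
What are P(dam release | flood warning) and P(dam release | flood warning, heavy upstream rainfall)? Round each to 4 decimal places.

P(dam release | flood warning) ≈ 0.9425; P(dam release | flood warning, heavy upstream rainfall) ≈ 0.7320

Enumerate the 4 (dam release, heavy upstream rainfall) configurations and weight by the priors:
  P(flood warning) = 0.04*0.34*0.93 + 0.59*0.34*0.07 + 0.65*0.66*0.93 + 0.83*0.66*0.07
        = 0.012648 + 0.014042 + 0.398970 + 0.038346 = 0.464006
The terms with dam release present sum to 0.437316, so
  P(dam release | flood warning) = 0.437316 / 0.464006 ≈ 0.9425

Now also conditioning on heavy upstream rainfall=true:
By total probability over both values of dam release:
  P(flood warning | heavy upstream rainfall) = 0.59*0.34 + 0.83*0.66
        = 0.200600 + 0.547800 = 0.748400
The terms with dam release present sum to 0.547800, so
  P(dam release | flood warning, heavy upstream rainfall) = 0.547800 / 0.748400 ≈ 0.7320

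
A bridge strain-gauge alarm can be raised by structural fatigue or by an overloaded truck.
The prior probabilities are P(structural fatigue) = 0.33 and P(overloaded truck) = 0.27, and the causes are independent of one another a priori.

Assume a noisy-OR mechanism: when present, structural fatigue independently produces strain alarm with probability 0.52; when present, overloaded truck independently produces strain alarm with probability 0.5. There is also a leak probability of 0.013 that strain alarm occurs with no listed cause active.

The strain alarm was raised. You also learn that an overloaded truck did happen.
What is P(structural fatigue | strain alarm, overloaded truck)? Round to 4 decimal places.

Under noisy-OR, P(strain alarm | causes) = 1 − (1−0.013)·∏(1−qᵢ) over the active causes.
P(strain alarm | overloaded truck) = 0.5065×0.67 + 0.76312×0.33 = 0.339355 + 0.251830 = 0.591185
Restricting to configurations with structural fatigue present: 0.76312×0.33 = 0.251830.
Hence the posterior is 0.251830/0.591185 ≈ 0.4260.

P(structural fatigue | strain alarm, overloaded truck) ≈ 0.4260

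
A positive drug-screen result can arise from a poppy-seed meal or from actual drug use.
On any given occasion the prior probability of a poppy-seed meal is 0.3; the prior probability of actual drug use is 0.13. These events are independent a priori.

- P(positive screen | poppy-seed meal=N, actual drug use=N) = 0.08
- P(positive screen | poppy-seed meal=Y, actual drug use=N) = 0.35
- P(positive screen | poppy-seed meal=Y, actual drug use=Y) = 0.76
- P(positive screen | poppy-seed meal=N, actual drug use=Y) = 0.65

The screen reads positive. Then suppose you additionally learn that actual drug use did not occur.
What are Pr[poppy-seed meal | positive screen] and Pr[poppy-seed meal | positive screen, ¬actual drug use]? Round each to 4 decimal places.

Pr[poppy-seed meal | positive screen] ≈ 0.5287; Pr[poppy-seed meal | positive screen, ¬actual drug use] ≈ 0.6522

For the numerator, keep only poppy-seed meal=true terms: 0.091350 + 0.029640 = 0.120990
The normalizing constant is 0.08×0.7×0.87 + 0.65×0.7×0.13 + 0.35×0.3×0.87 + 0.76×0.3×0.13 = 0.228860
P(poppy-seed meal | positive screen) = 0.120990/0.228860 ≈ 0.5287

Now condition on the additional information:
Enumerate both values of poppy-seed meal and weight by the priors:
  P(positive screen | ¬actual drug use) = 0.08×0.7 + 0.35×0.3
        = 0.056000 + 0.105000 = 0.161000
The terms with poppy-seed meal present sum to 0.105000, so
  P(poppy-seed meal | positive screen, ¬actual drug use) = 0.105000 / 0.161000 ≈ 0.6522
Ruling out actual drug use raises the posterior on poppy-seed meal — the flip side of explaining away.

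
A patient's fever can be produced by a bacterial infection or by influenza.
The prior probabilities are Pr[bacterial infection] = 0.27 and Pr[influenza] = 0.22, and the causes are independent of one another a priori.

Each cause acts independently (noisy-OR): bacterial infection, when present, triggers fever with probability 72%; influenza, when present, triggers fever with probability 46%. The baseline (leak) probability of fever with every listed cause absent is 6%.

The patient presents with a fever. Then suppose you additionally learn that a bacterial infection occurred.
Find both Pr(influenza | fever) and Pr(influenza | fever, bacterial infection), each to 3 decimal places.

Pr(influenza | fever) ≈ 0.407; Pr(influenza | fever, bacterial infection) ≈ 0.247

Under noisy-OR, P(fever | causes) = 1 − (1−0.06)·∏(1−qᵢ) over the active causes.
Sum P(fever|·) weighted by the priors over the 4 (bacterial infection, influenza) configurations:
  P(fever) = 0.06*0.73*0.78 + 0.4924*0.73*0.22 + 0.7368*0.27*0.78 + 0.857872*0.27*0.22
        = 0.034164 + 0.079079 + 0.155170 + 0.050958 = 0.319371
Keeping only the influenza-present terms gives 0.130037, so
  P(influenza | fever) = 0.130037 / 0.319371 ≈ 0.407

Now condition on the additional information:
Weight on influenza=true, given the evidence: 0.857872*0.22 = 0.188732
Denominator P(fever | bacterial infection): 0.7368*0.78 + 0.857872*0.22 = 0.763436
Posterior = 0.188732 / 0.763436 ≈ 0.247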